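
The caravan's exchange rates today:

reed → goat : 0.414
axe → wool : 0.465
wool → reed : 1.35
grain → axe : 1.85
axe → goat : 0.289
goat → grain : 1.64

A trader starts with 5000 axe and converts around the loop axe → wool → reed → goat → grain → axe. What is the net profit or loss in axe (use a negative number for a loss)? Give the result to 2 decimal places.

-1057.49

5000 axe × 0.465 = 2325 wool
2325 wool × 1.35 = 3138.75 reed
3138.75 reed × 0.414 = 1299.4425 goat
1299.4425 goat × 1.64 = 2131.0857 grain
2131.0857 grain × 1.85 = 3942.508545 axe
Net change: 3942.508545 − 5000 = -1057.491455 axe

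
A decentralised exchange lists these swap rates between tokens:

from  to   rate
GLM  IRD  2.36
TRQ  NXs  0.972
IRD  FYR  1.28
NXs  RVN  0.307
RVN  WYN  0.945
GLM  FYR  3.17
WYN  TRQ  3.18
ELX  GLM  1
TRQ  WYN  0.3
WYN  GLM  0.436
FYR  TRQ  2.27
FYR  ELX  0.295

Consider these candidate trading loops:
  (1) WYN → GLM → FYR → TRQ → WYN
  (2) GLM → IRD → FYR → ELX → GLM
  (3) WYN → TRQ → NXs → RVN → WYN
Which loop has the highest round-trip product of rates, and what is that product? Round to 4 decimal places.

(1) 0.436 × 3.17 × 2.27 × 0.3 = 0.94122
(2) 2.36 × 1.28 × 0.295 × 1 = 0.89114
(3) 3.18 × 0.972 × 0.307 × 0.945 = 0.89673
Highest is cycle (1) at 0.9412 (≤1, no arbitrage).

0.9412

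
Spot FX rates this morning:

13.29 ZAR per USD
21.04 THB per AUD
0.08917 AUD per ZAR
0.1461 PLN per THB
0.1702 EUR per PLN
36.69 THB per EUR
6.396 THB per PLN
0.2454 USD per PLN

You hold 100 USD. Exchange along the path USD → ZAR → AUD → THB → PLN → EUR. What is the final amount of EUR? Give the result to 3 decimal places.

100 USD × 13.29 = 1329 ZAR
1329 ZAR × 0.08917 = 118.50693 AUD
118.50693 AUD × 21.04 = 2493.3858072 THB
2493.3858072 THB × 0.1461 = 364.28366643192 PLN
364.28366643192 PLN × 0.1702 = 62.001080026712784 EUR

62.001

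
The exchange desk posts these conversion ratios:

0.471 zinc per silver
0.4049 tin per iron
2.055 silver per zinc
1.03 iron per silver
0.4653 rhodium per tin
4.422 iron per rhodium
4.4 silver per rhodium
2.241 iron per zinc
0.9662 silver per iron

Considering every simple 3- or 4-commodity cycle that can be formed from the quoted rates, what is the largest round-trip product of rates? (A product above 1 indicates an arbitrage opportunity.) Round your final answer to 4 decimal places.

silver→zinc→iron→silver: 0.471 × 2.241 × 0.9662 = 1.01983
silver→iron→tin→rhodium→silver: 1.03 × 0.4049 × 0.4653 × 4.4 = 0.85383
iron→tin→rhodium→iron: 0.4049 × 0.4653 × 4.422 = 0.83310
Maximum is silver→zinc→iron→silver at 1.0198; arbitrage exists.

1.0198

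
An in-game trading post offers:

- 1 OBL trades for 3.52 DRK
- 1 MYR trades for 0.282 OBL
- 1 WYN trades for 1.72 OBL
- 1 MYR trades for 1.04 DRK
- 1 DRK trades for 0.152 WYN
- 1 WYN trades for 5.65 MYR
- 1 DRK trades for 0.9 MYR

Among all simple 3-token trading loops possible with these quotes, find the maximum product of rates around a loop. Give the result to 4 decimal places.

WYN→OBL→DRK→WYN: 1.72 × 3.52 × 0.152 = 0.92027
MYR→OBL→DRK→MYR: 0.282 × 3.52 × 0.9 = 0.89338
WYN→MYR→DRK→WYN: 5.65 × 1.04 × 0.152 = 0.89315
Maximum is WYN→OBL→DRK→WYN at 0.9203; no arbitrage — every cycle loses value.

0.9203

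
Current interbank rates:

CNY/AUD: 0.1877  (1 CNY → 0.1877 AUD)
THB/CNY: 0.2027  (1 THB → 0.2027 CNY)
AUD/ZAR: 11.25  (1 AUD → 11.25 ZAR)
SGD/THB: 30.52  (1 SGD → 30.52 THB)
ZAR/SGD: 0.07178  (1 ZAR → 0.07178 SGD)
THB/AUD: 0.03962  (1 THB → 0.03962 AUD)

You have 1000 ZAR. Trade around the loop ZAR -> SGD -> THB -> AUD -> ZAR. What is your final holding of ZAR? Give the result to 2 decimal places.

976.46

1000 ZAR × 0.07178 = 71.78 SGD
71.78 SGD × 30.52 = 2190.7256 THB
2190.7256 THB × 0.03962 = 86.796548272 AUD
86.796548272 AUD × 11.25 = 976.46116806 ZAR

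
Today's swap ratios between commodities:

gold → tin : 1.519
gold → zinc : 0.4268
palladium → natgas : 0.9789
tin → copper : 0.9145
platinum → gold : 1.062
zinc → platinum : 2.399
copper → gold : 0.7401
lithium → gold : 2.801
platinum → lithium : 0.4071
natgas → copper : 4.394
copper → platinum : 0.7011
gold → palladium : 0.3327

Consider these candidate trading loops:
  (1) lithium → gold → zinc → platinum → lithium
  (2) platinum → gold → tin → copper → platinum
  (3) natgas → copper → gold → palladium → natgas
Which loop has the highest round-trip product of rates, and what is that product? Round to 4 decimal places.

(1) 2.801 × 0.4268 × 2.399 × 0.4071 = 1.16753
(2) 1.062 × 1.519 × 0.9145 × 0.7011 = 1.03430
(3) 4.394 × 0.7401 × 0.3327 × 0.9789 = 1.05911
Highest is cycle (1) at 1.1675 (>1, arbitrage).

1.1675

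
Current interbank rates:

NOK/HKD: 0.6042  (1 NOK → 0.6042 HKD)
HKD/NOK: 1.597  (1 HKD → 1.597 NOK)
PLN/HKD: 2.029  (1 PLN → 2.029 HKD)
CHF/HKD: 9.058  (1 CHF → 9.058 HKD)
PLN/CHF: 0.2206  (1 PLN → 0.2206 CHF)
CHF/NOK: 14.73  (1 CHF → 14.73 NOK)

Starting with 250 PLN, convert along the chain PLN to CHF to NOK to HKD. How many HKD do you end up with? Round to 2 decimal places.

250 PLN × 0.2206 = 55.15 CHF
55.15 CHF × 14.73 = 812.3595 NOK
812.3595 NOK × 0.6042 = 490.8276099 HKD

490.83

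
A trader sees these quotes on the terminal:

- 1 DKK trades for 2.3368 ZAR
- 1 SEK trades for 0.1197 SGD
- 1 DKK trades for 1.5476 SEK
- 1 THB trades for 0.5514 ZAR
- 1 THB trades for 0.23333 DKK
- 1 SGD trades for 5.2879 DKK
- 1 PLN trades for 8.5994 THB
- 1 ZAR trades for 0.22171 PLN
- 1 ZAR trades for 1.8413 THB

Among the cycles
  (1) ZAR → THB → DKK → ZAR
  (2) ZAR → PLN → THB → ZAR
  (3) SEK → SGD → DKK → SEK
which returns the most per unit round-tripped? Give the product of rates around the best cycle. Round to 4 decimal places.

1.0513

(1) 1.8413 × 0.23333 × 2.3368 = 1.00396
(2) 0.22171 × 8.5994 × 0.5514 = 1.05128
(3) 0.1197 × 5.2879 × 1.5476 = 0.97957
Highest is cycle (2) at 1.0513 (>1, arbitrage).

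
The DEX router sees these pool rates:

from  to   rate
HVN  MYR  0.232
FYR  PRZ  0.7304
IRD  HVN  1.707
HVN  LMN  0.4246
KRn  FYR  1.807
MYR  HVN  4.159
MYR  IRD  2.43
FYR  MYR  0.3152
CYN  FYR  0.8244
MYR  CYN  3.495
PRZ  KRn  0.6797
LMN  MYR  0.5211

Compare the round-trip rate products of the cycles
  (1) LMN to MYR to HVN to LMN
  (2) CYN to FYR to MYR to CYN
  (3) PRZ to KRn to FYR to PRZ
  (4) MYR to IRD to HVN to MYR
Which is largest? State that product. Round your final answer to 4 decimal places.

(1) 0.5211 × 4.159 × 0.4246 = 0.92022
(2) 0.8244 × 0.3152 × 3.495 = 0.90818
(3) 0.6797 × 1.807 × 0.7304 = 0.89709
(4) 2.43 × 1.707 × 0.232 = 0.96234
Highest is cycle (4) at 0.9623 (≤1, no arbitrage).

0.9623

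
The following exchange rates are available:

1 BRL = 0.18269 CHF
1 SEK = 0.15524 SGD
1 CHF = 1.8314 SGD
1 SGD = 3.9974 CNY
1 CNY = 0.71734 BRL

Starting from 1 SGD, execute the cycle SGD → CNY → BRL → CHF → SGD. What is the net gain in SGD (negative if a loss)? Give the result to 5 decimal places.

1 SGD × 3.9974 = 3.9974 CNY
3.9974 CNY × 0.71734 = 2.867494916 BRL
2.867494916 BRL × 0.18269 = 0.52386264620404 CHF
0.52386264620404 CHF × 1.8314 = 0.959402050258078856 SGD
Net change: 0.959402050258078856 − 1 = -0.040597949741921144 SGD

-0.04060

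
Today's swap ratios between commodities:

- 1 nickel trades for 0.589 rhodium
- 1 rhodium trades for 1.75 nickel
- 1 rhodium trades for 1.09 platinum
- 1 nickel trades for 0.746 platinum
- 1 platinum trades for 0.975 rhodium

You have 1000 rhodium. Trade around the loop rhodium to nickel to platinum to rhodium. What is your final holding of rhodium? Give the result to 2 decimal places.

1000 rhodium × 1.75 = 1750 nickel
1750 nickel × 0.746 = 1305.5 platinum
1305.5 platinum × 0.975 = 1272.8625 rhodium

1272.86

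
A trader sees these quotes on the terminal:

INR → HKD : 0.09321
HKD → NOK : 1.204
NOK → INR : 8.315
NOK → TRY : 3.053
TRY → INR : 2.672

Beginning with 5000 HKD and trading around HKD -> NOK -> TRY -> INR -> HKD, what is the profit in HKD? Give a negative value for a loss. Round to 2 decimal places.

-422.56

5000 HKD × 1.204 = 6020 NOK
6020 NOK × 3.053 = 18379.06 TRY
18379.06 TRY × 2.672 = 49108.84832 INR
49108.84832 INR × 0.09321 = 4577.4357519072 HKD
Net change: 4577.4357519072 − 5000 = -422.5642480928 HKD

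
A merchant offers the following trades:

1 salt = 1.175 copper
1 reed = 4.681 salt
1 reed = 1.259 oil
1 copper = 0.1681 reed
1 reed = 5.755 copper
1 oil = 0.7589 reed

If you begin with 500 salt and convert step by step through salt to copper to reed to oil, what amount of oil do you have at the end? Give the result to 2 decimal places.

124.34

500 salt × 1.175 = 587.5 copper
587.5 copper × 0.1681 = 98.75875 reed
98.75875 reed × 1.259 = 124.33726625 oil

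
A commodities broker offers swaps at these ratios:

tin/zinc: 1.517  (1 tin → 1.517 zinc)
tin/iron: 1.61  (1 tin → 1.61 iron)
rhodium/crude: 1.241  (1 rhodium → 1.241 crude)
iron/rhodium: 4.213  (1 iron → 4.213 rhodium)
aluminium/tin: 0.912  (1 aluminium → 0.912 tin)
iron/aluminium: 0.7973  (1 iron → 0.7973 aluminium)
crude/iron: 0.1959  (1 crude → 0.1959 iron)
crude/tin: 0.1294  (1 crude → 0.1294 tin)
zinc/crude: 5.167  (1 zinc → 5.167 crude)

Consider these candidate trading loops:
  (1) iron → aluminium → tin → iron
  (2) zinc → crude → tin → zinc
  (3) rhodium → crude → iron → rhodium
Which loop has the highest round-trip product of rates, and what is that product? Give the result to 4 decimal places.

(1) 0.7973 × 0.912 × 1.61 = 1.17069
(2) 5.167 × 0.1294 × 1.517 = 1.01428
(3) 1.241 × 0.1959 × 4.213 = 1.02423
Highest is cycle (1) at 1.1707 (>1, arbitrage).

1.1707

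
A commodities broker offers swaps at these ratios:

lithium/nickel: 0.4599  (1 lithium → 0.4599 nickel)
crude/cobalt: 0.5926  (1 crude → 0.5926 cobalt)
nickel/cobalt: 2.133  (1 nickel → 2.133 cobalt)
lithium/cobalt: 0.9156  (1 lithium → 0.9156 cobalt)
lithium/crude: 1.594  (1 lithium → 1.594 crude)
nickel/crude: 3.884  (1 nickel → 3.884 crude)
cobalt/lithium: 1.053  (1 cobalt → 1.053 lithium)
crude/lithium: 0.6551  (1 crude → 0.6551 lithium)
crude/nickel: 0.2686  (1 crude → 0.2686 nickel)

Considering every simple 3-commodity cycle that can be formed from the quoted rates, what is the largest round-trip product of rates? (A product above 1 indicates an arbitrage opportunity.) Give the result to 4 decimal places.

crude→lithium→nickel→crude: 0.6551 × 0.4599 × 3.884 = 1.17017
cobalt→lithium→nickel→cobalt: 1.053 × 0.4599 × 2.133 = 1.03296
crude→cobalt→lithium→crude: 0.5926 × 1.053 × 1.594 = 0.99467
Maximum is crude→lithium→nickel→crude at 1.1702; arbitrage exists.

1.1702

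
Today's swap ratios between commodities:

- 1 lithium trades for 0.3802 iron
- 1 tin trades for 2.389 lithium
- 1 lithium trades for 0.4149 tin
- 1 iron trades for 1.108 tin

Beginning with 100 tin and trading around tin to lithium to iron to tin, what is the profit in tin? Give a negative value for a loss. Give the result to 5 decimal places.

100 tin × 2.389 = 238.9 lithium
238.9 lithium × 0.3802 = 90.82978 iron
90.82978 iron × 1.108 = 100.63939624 tin
Net change: 100.63939624 − 100 = 0.63939624 tin

0.63940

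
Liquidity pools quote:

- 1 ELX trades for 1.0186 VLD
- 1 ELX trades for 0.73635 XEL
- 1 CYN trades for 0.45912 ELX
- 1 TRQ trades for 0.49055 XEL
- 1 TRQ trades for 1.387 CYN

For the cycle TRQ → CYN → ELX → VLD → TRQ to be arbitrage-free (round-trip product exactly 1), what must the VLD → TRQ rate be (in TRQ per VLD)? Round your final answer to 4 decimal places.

Known legs of the cycle: 1.387 × 0.45912 × 1.0186 = 0.648643909584
For no arbitrage the full-cycle product must be 1, so the missing rate is 1 / 0.648643909584 ≈ 1.541678.

1.5417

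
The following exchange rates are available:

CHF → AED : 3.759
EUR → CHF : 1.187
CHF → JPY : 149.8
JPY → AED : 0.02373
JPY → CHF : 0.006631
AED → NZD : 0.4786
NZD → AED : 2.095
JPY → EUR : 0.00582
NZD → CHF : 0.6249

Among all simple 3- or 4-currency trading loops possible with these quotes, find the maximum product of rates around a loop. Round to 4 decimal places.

CHF→AED→NZD→CHF: 3.759 × 0.4786 × 0.6249 = 1.12423
CHF→JPY→AED→NZD→CHF: 149.8 × 0.02373 × 0.4786 × 0.6249 = 1.06315
CHF→JPY→EUR→CHF: 149.8 × 0.00582 × 1.187 = 1.03487
Maximum is CHF→AED→NZD→CHF at 1.1242; arbitrage exists.

1.1242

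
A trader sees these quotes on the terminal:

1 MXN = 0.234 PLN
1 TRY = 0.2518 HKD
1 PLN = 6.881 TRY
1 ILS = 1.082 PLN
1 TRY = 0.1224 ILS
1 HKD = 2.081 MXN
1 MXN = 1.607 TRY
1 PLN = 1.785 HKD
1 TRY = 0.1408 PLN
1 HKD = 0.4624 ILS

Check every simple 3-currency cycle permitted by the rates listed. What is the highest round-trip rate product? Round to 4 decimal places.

0.9113

ILS→PLN→TRY→ILS: 1.082 × 6.881 × 0.1224 = 0.91130
ILS→PLN→HKD→ILS: 1.082 × 1.785 × 0.4624 = 0.89307
PLN→HKD→MXN→PLN: 1.785 × 2.081 × 0.234 = 0.86921
TRY→HKD→MXN→TRY: 0.2518 × 2.081 × 1.607 = 0.84206
Maximum is ILS→PLN→TRY→ILS at 0.9113; no arbitrage — every cycle loses value.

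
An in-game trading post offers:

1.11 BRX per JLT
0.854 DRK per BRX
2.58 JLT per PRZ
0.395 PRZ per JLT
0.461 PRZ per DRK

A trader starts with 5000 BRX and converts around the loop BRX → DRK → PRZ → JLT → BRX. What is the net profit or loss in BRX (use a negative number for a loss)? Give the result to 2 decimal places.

637.30

5000 BRX × 0.854 = 4270 DRK
4270 DRK × 0.461 = 1968.47 PRZ
1968.47 PRZ × 2.58 = 5078.6526 JLT
5078.6526 JLT × 1.11 = 5637.304386 BRX
Net change: 5637.304386 − 5000 = 637.304386 BRX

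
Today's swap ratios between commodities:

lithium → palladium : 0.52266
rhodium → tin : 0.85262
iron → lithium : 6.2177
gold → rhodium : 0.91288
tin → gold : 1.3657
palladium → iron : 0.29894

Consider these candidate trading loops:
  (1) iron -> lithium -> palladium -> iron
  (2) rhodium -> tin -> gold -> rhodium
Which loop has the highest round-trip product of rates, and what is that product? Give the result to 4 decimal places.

(1) 6.2177 × 0.52266 × 0.29894 = 0.97148
(2) 0.85262 × 1.3657 × 0.91288 = 1.06298
Highest is cycle (2) at 1.0630 (>1, arbitrage).

1.0630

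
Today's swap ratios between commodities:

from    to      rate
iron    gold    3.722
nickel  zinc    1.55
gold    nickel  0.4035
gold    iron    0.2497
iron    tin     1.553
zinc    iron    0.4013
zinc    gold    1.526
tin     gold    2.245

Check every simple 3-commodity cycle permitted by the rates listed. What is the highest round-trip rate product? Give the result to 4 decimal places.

0.9544

gold→nickel→zinc→gold: 0.4035 × 1.55 × 1.526 = 0.95440
gold→iron→tin→gold: 0.2497 × 1.553 × 2.245 = 0.87058
Maximum is gold→nickel→zinc→gold at 0.9544; no arbitrage — every cycle loses value.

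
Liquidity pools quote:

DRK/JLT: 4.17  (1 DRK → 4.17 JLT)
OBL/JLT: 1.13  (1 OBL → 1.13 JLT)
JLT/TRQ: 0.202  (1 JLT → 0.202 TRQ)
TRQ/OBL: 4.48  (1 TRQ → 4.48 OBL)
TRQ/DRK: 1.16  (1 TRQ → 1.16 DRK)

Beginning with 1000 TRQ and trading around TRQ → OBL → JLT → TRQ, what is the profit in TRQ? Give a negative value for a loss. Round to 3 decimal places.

1000 TRQ × 4.48 = 4480 OBL
4480 OBL × 1.13 = 5062.4 JLT
5062.4 JLT × 0.202 = 1022.6048 TRQ
Net change: 1022.6048 − 1000 = 22.6048 TRQ

22.605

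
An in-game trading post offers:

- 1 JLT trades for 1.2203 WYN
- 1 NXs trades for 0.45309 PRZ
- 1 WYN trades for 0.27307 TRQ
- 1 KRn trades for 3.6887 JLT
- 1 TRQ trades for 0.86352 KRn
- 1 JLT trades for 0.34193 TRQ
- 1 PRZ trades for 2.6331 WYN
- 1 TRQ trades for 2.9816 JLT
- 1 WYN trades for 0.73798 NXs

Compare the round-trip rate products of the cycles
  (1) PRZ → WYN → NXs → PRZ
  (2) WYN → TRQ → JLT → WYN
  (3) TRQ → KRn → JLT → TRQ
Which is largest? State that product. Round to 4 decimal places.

1.0891

(1) 2.6331 × 0.73798 × 0.45309 = 0.88043
(2) 0.27307 × 2.9816 × 1.2203 = 0.99355
(3) 0.86352 × 3.6887 × 0.34193 = 1.08914
Highest is cycle (3) at 1.0891 (>1, arbitrage).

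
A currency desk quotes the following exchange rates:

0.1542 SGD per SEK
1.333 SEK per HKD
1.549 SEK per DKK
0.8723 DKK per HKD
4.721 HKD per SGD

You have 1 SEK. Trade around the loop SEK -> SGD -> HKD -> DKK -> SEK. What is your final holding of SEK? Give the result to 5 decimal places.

1 SEK × 0.1542 = 0.1542 SGD
0.1542 SGD × 4.721 = 0.7279782 HKD
0.7279782 HKD × 0.8723 = 0.63501538386 DKK
0.63501538386 DKK × 1.549 = 0.98363882959914 SEK

0.98364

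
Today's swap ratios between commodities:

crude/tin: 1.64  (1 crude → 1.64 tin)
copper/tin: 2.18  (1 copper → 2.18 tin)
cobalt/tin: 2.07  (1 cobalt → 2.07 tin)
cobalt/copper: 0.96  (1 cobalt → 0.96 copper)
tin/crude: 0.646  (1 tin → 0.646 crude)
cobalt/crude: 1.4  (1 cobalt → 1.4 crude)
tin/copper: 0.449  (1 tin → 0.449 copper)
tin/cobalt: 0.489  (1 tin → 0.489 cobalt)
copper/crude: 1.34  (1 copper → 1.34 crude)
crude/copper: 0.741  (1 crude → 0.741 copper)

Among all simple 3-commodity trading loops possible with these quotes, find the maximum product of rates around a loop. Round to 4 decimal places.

cobalt→crude→tin→cobalt: 1.4 × 1.64 × 0.489 = 1.12274
copper→tin→crude→copper: 2.18 × 0.646 × 0.741 = 1.04354
copper→tin→cobalt→copper: 2.18 × 0.489 × 0.96 = 1.02338
copper→crude→tin→copper: 1.34 × 1.64 × 0.449 = 0.98672
Maximum is cobalt→crude→tin→cobalt at 1.1227; arbitrage exists.

1.1227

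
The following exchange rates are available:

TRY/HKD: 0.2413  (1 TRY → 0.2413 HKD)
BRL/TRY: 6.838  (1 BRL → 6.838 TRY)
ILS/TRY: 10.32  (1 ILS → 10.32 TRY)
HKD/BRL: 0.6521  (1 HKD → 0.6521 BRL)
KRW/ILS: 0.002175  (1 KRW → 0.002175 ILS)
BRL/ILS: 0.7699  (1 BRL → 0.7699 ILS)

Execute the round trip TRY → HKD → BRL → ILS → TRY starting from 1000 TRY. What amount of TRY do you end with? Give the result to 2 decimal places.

1250.22

1000 TRY × 0.2413 = 241.3 HKD
241.3 HKD × 0.6521 = 157.35173 BRL
157.35173 BRL × 0.7699 = 121.145096927 ILS
121.145096927 ILS × 10.32 = 1250.21740028664 TRY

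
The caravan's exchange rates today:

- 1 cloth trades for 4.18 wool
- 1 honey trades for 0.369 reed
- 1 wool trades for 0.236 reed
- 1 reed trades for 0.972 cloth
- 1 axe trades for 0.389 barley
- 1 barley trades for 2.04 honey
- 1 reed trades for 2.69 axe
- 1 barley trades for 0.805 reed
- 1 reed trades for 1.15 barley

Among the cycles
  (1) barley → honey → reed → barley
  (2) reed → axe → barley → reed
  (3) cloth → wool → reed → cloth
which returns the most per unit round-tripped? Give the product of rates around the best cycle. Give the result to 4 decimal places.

(1) 2.04 × 0.369 × 1.15 = 0.86567
(2) 2.69 × 0.389 × 0.805 = 0.84236
(3) 4.18 × 0.236 × 0.972 = 0.95886
Highest is cycle (3) at 0.9589 (≤1, no arbitrage).

0.9589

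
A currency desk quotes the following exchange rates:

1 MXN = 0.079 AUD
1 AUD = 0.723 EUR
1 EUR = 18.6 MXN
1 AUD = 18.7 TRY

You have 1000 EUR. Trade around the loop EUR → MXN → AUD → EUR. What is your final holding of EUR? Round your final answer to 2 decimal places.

1062.38

1000 EUR × 18.6 = 18600 MXN
18600 MXN × 0.079 = 1469.4 AUD
1469.4 AUD × 0.723 = 1062.3762 EUR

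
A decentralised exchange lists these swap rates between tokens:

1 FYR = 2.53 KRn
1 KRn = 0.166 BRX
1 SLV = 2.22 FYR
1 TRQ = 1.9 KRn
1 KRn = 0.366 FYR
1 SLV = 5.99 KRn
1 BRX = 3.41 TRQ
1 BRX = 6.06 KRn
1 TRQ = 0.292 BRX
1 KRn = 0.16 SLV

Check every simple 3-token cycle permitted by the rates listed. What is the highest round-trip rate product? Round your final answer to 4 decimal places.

TRQ→KRn→BRX→TRQ: 1.9 × 0.166 × 3.41 = 1.07551
FYR→KRn→SLV→FYR: 2.53 × 0.16 × 2.22 = 0.89866
Maximum is TRQ→KRn→BRX→TRQ at 1.0755; arbitrage exists.

1.0755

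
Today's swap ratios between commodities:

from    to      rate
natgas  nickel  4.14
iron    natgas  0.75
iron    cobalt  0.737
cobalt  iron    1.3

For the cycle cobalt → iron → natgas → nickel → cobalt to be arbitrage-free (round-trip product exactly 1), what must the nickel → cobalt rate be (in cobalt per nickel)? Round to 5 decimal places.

Known legs of the cycle: 1.3 × 0.75 × 4.14 = 4.0365
For no arbitrage the full-cycle product must be 1, so the missing rate is 1 / 4.0365 ≈ 0.2477394.

0.24774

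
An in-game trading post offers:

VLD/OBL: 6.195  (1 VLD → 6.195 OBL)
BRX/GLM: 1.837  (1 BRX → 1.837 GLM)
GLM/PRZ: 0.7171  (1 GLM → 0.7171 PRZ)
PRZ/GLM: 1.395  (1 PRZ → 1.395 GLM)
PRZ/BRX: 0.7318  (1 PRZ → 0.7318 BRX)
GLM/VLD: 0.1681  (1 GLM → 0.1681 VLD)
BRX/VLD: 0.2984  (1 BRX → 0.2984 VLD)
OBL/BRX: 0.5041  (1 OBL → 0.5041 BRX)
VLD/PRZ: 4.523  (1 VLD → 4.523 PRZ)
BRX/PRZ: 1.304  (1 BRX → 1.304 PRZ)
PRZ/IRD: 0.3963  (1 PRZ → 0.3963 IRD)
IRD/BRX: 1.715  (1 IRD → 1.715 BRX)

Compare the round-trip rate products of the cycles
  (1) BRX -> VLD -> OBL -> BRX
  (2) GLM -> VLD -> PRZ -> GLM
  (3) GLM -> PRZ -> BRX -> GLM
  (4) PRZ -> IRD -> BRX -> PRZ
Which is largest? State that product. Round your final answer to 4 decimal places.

1.0606

(1) 0.2984 × 6.195 × 0.5041 = 0.93187
(2) 0.1681 × 4.523 × 1.395 = 1.06064
(3) 0.7171 × 0.7318 × 1.837 = 0.96401
(4) 0.3963 × 1.715 × 1.304 = 0.88627
Highest is cycle (2) at 1.0606 (>1, arbitrage).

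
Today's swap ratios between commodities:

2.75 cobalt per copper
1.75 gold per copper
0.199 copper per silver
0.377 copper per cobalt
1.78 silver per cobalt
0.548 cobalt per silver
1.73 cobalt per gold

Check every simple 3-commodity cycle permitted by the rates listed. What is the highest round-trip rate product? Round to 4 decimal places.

gold→cobalt→copper→gold: 1.73 × 0.377 × 1.75 = 1.14137
cobalt→silver→copper→cobalt: 1.78 × 0.199 × 2.75 = 0.97411
Maximum is gold→cobalt→copper→gold at 1.1414; arbitrage exists.

1.1414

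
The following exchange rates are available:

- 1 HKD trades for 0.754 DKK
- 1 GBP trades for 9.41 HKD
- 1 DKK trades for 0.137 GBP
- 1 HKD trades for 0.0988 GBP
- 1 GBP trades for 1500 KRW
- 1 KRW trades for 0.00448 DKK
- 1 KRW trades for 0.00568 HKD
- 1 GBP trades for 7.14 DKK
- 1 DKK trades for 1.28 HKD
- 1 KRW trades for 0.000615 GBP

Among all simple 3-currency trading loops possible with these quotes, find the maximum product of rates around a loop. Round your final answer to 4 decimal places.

HKD→DKK→GBP→HKD: 0.754 × 0.137 × 9.41 = 0.97203
KRW→DKK→GBP→KRW: 0.00448 × 0.137 × 1500 = 0.92064
HKD→GBP→DKK→HKD: 0.0988 × 7.14 × 1.28 = 0.90295
HKD→GBP→KRW→HKD: 0.0988 × 1500 × 0.00568 = 0.84178
Maximum is HKD→DKK→GBP→HKD at 0.9720; no arbitrage — every cycle loses value.

0.9720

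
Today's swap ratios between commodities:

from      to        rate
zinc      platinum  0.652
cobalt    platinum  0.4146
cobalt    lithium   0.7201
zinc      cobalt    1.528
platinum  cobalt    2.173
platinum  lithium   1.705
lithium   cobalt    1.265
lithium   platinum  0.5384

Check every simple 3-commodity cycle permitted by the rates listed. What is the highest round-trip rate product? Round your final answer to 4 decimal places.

0.8942

platinum→lithium→cobalt→platinum: 1.705 × 1.265 × 0.4146 = 0.89422
platinum→cobalt→lithium→platinum: 2.173 × 0.7201 × 0.5384 = 0.84248
Maximum is platinum→lithium→cobalt→platinum at 0.8942; no arbitrage — every cycle loses value.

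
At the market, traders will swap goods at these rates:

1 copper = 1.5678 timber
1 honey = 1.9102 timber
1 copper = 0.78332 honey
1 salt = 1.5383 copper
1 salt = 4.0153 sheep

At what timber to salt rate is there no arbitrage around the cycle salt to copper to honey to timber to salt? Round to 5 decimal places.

Known legs of the cycle: 1.5383 × 0.78332 × 1.9102 = 2.3017550041912
For no arbitrage the full-cycle product must be 1, so the missing rate is 1 / 2.3017550041912 ≈ 0.4344511.

0.43445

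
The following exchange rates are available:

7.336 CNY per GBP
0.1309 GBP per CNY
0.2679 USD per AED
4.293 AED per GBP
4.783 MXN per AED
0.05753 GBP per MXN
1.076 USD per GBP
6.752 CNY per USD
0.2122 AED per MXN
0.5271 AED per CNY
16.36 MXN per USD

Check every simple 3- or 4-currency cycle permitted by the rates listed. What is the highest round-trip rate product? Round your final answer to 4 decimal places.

1.1813

GBP→AED→MXN→GBP: 4.293 × 4.783 × 0.05753 = 1.18129
GBP→AED→USD→MXN→GBP: 4.293 × 0.2679 × 16.36 × 0.05753 = 1.08246
GBP→CNY→AED→MXN→GBP: 7.336 × 0.5271 × 4.783 × 0.05753 = 1.06401
GBP→AED→USD→CNY→GBP: 4.293 × 0.2679 × 6.752 × 0.1309 = 1.01650
GBP→USD→MXN→GBP: 1.076 × 16.36 × 0.05753 = 1.01272
AED→USD→CNY→AED: 0.2679 × 6.752 × 0.5271 = 0.95345
GBP→USD→CNY→GBP: 1.076 × 6.752 × 0.1309 = 0.95101
MXN→AED→USD→MXN: 0.2122 × 0.2679 × 16.36 = 0.93004
Maximum is GBP→AED→MXN→GBP at 1.1813; arbitrage exists.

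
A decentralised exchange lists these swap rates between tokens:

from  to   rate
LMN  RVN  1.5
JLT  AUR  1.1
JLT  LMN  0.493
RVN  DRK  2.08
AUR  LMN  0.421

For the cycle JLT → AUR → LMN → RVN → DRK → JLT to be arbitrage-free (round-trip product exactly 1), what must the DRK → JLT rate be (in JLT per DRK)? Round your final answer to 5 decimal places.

0.69210

Known legs of the cycle: 1.1 × 0.421 × 1.5 × 2.08 = 1.444872
For no arbitrage the full-cycle product must be 1, so the missing rate is 1 / 1.444872 ≈ 0.6921028.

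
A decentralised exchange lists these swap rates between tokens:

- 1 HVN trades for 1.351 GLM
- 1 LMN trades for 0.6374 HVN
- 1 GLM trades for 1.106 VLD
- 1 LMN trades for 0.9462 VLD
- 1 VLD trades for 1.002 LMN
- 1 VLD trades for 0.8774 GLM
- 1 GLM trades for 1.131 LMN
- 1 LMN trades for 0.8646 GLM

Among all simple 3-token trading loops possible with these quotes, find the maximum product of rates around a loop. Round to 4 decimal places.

LMN→HVN→GLM→LMN: 0.6374 × 1.351 × 1.131 = 0.97394
LMN→GLM→VLD→LMN: 0.8646 × 1.106 × 1.002 = 0.95816
LMN→VLD→GLM→LMN: 0.9462 × 0.8774 × 1.131 = 0.93895
Maximum is LMN→HVN→GLM→LMN at 0.9739; no arbitrage — every cycle loses value.

0.9739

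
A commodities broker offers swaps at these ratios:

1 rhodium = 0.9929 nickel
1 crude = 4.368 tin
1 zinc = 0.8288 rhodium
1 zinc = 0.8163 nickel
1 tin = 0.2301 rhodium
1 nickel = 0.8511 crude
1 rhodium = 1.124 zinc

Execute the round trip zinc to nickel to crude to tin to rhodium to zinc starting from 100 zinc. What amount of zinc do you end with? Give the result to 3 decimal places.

100 zinc × 0.8163 = 81.63 nickel
81.63 nickel × 0.8511 = 69.475293 crude
69.475293 crude × 4.368 = 303.468079824 tin
303.468079824 tin × 0.2301 = 69.8280051675024 rhodium
69.8280051675024 rhodium × 1.124 = 78.4866778082726976 zinc

78.487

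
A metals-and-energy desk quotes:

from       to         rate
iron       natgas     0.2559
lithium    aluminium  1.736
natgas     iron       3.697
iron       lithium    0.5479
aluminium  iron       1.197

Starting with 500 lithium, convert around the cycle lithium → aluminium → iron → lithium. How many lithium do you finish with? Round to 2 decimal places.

500 lithium × 1.736 = 868 aluminium
868 aluminium × 1.197 = 1038.996 iron
1038.996 iron × 0.5479 = 569.2659084 lithium

569.27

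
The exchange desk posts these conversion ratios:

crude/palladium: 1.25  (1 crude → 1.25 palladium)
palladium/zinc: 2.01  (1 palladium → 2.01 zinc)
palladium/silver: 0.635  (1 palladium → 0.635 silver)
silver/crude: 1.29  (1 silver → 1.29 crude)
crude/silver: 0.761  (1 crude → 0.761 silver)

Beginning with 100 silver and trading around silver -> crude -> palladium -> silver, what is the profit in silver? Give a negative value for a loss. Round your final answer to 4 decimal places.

100 silver × 1.29 = 129 crude
129 crude × 1.25 = 161.25 palladium
161.25 palladium × 0.635 = 102.39375 silver
Net change: 102.39375 − 100 = 2.39375 silver

2.3938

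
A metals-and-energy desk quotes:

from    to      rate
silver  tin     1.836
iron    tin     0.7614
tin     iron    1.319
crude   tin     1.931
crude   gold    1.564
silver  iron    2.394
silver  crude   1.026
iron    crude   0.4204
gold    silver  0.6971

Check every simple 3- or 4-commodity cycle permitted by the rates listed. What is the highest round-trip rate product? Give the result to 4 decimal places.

1.1186

gold→silver→crude→gold: 0.6971 × 1.026 × 1.564 = 1.11861
gold→silver→iron→crude→gold: 0.6971 × 2.394 × 0.4204 × 1.564 = 1.09728
tin→iron→crude→tin: 1.319 × 0.4204 × 1.931 = 1.07075
Maximum is gold→silver→crude→gold at 1.1186; arbitrage exists.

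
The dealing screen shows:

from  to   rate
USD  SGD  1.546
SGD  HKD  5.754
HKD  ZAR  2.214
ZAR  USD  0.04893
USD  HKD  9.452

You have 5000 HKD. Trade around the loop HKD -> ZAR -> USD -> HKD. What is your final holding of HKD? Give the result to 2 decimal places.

5000 HKD × 2.214 = 11070 ZAR
11070 ZAR × 0.04893 = 541.6551 USD
541.6551 USD × 9.452 = 5119.7240052 HKD

5119.72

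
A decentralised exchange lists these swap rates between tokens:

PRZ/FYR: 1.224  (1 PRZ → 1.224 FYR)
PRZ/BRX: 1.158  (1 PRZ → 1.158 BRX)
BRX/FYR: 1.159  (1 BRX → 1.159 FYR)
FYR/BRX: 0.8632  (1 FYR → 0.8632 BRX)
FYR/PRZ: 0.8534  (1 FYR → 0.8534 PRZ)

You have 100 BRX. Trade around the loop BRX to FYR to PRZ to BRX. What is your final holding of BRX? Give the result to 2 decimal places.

100 BRX × 1.159 = 115.9 FYR
115.9 FYR × 0.8534 = 98.90906 PRZ
98.90906 PRZ × 1.158 = 114.53669148 BRX

114.54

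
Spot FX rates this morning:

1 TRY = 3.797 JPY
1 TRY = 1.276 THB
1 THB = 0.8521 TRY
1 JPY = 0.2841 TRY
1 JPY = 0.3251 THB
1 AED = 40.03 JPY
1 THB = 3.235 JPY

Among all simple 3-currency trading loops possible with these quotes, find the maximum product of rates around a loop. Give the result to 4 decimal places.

1.1727

THB→JPY→TRY→THB: 3.235 × 0.2841 × 1.276 = 1.17273
THB→TRY→JPY→THB: 0.8521 × 3.797 × 0.3251 = 1.05184
Maximum is THB→JPY→TRY→THB at 1.1727; arbitrage exists.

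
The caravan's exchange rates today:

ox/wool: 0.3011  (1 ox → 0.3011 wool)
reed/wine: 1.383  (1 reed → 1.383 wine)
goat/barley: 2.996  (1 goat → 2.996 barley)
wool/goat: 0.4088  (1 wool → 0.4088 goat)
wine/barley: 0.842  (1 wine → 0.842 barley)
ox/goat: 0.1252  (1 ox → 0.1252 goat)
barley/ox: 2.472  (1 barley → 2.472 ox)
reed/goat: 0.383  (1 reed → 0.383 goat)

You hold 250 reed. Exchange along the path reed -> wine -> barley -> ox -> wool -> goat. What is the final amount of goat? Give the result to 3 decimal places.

88.582

250 reed × 1.383 = 345.75 wine
345.75 wine × 0.842 = 291.1215 barley
291.1215 barley × 2.472 = 719.652348 ox
719.652348 ox × 0.3011 = 216.6873219828 wool
216.6873219828 wool × 0.4088 = 88.58177722656864 goat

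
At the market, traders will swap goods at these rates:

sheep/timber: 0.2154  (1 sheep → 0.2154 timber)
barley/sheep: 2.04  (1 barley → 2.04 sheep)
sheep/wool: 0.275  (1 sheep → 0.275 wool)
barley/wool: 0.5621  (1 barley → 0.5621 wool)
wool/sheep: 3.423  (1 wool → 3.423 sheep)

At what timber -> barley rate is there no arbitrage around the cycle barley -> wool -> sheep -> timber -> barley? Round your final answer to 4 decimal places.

2.4129

Known legs of the cycle: 0.5621 × 3.423 × 0.2154 = 0.41444431182
For no arbitrage the full-cycle product must be 1, so the missing rate is 1 / 0.41444431182 ≈ 2.412869.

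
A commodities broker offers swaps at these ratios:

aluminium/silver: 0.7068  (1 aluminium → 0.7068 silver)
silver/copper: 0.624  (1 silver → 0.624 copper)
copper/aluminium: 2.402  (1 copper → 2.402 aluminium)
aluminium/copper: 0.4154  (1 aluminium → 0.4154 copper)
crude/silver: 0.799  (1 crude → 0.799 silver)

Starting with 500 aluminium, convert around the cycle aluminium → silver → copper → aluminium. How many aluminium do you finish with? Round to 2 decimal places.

500 aluminium × 0.7068 = 353.4 silver
353.4 silver × 0.624 = 220.5216 copper
220.5216 copper × 2.402 = 529.6928832 aluminium

529.69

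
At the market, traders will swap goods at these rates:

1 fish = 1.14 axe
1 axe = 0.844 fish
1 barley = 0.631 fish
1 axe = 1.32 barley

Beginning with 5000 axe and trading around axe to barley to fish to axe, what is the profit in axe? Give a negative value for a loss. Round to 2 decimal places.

-252.36

5000 axe × 1.32 = 6600 barley
6600 barley × 0.631 = 4164.6 fish
4164.6 fish × 1.14 = 4747.644 axe
Net change: 4747.644 − 5000 = -252.356 axe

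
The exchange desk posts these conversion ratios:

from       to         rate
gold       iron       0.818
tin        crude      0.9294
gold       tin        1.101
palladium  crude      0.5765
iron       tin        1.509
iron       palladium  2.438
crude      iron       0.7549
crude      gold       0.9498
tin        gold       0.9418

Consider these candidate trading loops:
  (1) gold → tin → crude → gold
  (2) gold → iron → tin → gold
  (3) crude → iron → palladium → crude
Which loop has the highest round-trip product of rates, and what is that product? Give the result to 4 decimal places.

(1) 1.101 × 0.9294 × 0.9498 = 0.97190
(2) 0.818 × 1.509 × 0.9418 = 1.16252
(3) 0.7549 × 2.438 × 0.5765 = 1.06102
Highest is cycle (2) at 1.1625 (>1, arbitrage).

1.1625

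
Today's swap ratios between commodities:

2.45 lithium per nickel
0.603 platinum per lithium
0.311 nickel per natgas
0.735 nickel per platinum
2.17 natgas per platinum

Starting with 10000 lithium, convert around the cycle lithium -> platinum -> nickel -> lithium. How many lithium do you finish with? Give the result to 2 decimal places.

10000 lithium × 0.603 = 6030 platinum
6030 platinum × 0.735 = 4432.05 nickel
4432.05 nickel × 2.45 = 10858.5225 lithium

10858.52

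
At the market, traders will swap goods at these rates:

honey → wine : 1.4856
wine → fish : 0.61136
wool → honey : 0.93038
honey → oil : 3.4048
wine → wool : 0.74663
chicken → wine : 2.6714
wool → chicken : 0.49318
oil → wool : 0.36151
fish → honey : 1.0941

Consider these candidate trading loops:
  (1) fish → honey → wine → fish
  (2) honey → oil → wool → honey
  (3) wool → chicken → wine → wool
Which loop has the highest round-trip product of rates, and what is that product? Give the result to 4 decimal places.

(1) 1.0941 × 1.4856 × 0.61136 = 0.99370
(2) 3.4048 × 0.36151 × 0.93038 = 1.14518
(3) 0.49318 × 2.6714 × 0.74663 = 0.98367
Highest is cycle (2) at 1.1452 (>1, arbitrage).

1.1452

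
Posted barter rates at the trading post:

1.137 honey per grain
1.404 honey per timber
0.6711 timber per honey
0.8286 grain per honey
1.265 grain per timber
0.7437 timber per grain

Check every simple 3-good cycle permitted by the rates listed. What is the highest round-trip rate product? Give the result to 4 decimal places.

0.9652

grain→honey→timber→grain: 1.137 × 0.6711 × 1.265 = 0.96525
grain→timber→honey→grain: 0.7437 × 1.404 × 0.8286 = 0.86519
Maximum is grain→honey→timber→grain at 0.9652; no arbitrage — every cycle loses value.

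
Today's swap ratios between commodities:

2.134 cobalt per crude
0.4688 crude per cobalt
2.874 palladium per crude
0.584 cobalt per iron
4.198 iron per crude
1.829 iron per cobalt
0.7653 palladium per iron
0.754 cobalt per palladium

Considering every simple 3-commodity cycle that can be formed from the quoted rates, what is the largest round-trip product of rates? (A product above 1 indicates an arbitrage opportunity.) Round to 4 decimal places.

1.1493

crude→iron→cobalt→crude: 4.198 × 0.584 × 0.4688 = 1.14933
cobalt→iron→palladium→cobalt: 1.829 × 0.7653 × 0.754 = 1.05540
crude→palladium→cobalt→crude: 2.874 × 0.754 × 0.4688 = 1.01589
Maximum is crude→iron→cobalt→crude at 1.1493; arbitrage exists.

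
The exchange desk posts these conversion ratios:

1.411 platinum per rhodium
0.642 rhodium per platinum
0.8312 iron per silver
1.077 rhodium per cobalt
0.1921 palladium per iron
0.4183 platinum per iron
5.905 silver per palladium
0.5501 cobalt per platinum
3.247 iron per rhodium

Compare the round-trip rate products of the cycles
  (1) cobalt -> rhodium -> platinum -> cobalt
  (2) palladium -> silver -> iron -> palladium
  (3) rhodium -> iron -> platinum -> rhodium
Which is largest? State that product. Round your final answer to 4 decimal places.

(1) 1.077 × 1.411 × 0.5501 = 0.83596
(2) 5.905 × 0.8312 × 0.1921 = 0.94287
(3) 3.247 × 0.4183 × 0.642 = 0.87198
Highest is cycle (2) at 0.9429 (≤1, no arbitrage).

0.9429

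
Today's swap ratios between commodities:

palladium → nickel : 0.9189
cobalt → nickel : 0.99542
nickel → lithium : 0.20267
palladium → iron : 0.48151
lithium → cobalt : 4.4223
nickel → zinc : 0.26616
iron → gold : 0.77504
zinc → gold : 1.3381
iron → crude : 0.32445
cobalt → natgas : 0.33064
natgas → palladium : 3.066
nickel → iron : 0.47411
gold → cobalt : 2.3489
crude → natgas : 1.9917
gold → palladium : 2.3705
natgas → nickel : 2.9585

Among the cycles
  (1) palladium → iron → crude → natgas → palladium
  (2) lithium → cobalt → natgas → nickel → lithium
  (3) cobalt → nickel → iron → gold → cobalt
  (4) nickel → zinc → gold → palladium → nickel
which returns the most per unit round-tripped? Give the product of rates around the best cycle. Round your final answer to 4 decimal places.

(1) 0.48151 × 0.32445 × 1.9917 × 3.066 = 0.95400
(2) 4.4223 × 0.33064 × 2.9585 × 0.20267 = 0.87673
(3) 0.99542 × 0.47411 × 0.77504 × 2.3489 = 0.85916
(4) 0.26616 × 1.3381 × 2.3705 × 0.9189 = 0.77578
Highest is cycle (1) at 0.9540 (≤1, no arbitrage).

0.9540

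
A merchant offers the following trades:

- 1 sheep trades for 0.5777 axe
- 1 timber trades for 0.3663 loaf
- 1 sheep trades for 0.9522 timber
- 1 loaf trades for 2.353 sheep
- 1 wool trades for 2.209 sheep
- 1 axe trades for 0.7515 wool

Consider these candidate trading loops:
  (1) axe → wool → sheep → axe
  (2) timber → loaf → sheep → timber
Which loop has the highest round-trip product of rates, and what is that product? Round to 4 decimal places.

(1) 0.7515 × 2.209 × 0.5777 = 0.95902
(2) 0.3663 × 2.353 × 0.9522 = 0.82070
Highest is cycle (1) at 0.9590 (≤1, no arbitrage).

0.9590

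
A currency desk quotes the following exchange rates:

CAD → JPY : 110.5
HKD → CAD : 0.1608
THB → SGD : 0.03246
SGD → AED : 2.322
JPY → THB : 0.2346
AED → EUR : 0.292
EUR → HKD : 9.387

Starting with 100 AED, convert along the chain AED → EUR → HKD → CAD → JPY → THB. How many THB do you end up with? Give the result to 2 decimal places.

1142.58

100 AED × 0.292 = 29.2 EUR
29.2 EUR × 9.387 = 274.1004 HKD
274.1004 HKD × 0.1608 = 44.07534432 CAD
44.07534432 CAD × 110.5 = 4870.32554736 JPY
4870.32554736 JPY × 0.2346 = 1142.578373410656 THB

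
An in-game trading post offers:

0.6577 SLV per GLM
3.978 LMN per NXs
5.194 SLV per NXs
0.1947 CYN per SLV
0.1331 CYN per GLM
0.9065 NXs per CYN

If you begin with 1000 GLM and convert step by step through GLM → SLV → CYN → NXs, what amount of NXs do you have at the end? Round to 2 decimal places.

1000 GLM × 0.6577 = 657.7 SLV
657.7 SLV × 0.1947 = 128.05419 CYN
128.05419 CYN × 0.9065 = 116.081123235 NXs

116.08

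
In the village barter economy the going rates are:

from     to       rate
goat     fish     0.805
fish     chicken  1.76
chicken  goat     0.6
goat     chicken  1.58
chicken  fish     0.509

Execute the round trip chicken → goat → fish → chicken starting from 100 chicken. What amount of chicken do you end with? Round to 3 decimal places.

85.008

100 chicken × 0.6 = 60 goat
60 goat × 0.805 = 48.3 fish
48.3 fish × 1.76 = 85.008 chicken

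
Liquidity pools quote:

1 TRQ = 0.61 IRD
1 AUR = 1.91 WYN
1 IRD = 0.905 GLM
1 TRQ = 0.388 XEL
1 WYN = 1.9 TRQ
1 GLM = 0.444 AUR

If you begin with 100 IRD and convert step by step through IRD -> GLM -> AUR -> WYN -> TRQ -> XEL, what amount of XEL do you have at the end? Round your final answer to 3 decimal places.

100 IRD × 0.905 = 90.5 GLM
90.5 GLM × 0.444 = 40.182 AUR
40.182 AUR × 1.91 = 76.74762 WYN
76.74762 WYN × 1.9 = 145.820478 TRQ
145.820478 TRQ × 0.388 = 56.578345464 XEL

56.578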